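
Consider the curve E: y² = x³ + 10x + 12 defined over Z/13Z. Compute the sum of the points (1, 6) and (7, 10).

(4, 5)

(1, 6) + (7, 10). λ = (10 - 6)/(7 - 1) ≡ 4/6 mod 13. 6⁻¹ ≡ 11 (mod 13), so λ ≡ 5.
  x = λ² - 1 - 7 = 25 - 8 ≡ 4; y = λ·(1 - 4) - 6 ≡ 5. → (4, 5)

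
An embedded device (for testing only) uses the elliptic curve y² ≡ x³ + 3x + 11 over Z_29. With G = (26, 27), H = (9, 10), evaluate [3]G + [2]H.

(17, 25)

First 3G:
Repeated addition: build up to 3G.
2G: tangent at (26, 27): λ = (3·26² + 3)/(2·27) ≡ 1/25. 25⁻¹ ≡ 7 (mod 29), so λ ≡ 1·7 ≡ 7.
  x = λ² - 26 - 26 = 49 - 52 ≡ 26; y = λ·(26 - 26) - 27 ≡ 2. → (26, 2)
3G: (26, 2) + (26, 27): same x and y₁ ≡ -y₂, so the sum is ∞.
3G = ∞.
Next 2H:
Repeated addition: build up to 2H.
2H: tangent at (9, 10): λ = (3·9² + 3)/(2·10) ≡ 14/20. 20⁻¹ ≡ 16 (mod 29), so λ ≡ 14·16 ≡ 21.
  x = λ² - 9 - 9 = 441 - 18 ≡ 17; y = λ·(9 - 17) - 10 ≡ 25. → (17, 25)
2H = (17, 25).
Finally 3G + 2H:
∞ + (17, 25) = (17, 25) (identity).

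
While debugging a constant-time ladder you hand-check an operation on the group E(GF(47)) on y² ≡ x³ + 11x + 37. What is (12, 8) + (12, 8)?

tangent at (12, 8): λ = (3·12² + 11)/(2·8) ≡ 20/16. 16⁻¹ ≡ 3 (mod 47) since 16·3 = 48 ≡ 1, so λ ≡ 20·3 ≡ 13.
  x = λ² - 12 - 12 = 169 - 24 ≡ 4; y = λ·(12 - 4) - 8 ≡ 2. → (4, 2)

(4, 2)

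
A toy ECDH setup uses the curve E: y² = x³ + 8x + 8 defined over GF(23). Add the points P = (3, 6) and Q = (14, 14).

(3, 6) + (14, 14). λ = (14 - 6)/(14 - 3) ≡ 8/11 mod 23. 11⁻¹ ≡ 21 (mod 23) since 11·21 = 231 ≡ 1, so λ ≡ 7.
  x = λ² - 3 - 14 = 49 - 17 ≡ 9; y = λ·(3 - 9) - 6 ≡ 21. → (9, 21)

(9, 21)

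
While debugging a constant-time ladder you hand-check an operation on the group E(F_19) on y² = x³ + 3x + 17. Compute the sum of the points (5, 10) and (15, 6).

(6, 17)

(5, 10) + (15, 6). λ = (6 - 10)/(15 - 5) ≡ 15/10 mod 19. 10⁻¹ ≡ 2 (mod 19) since 10·2 = 20 ≡ 1, so λ ≡ 11.
  x = λ² - 5 - 15 = 121 - 20 ≡ 6; y = λ·(5 - 6) - 10 ≡ 17. → (6, 17)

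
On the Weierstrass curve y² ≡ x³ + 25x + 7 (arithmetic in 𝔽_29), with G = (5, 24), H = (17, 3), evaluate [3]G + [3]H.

(19, 27)

First 3G:
Repeated addition: build up to 3G.
2G: tangent at (5, 24): λ = (3·5² + 25)/(2·24) ≡ 13/19. 19⁻¹ ≡ 26 (mod 29) since 19·26 = 494 ≡ 1, so λ ≡ 13·26 ≡ 19.
  x = λ² - 5 - 5 = 361 - 10 ≡ 3; y = λ·(5 - 3) - 24 ≡ 14. → (3, 14)
3G: (3, 14) + (5, 24). λ = (24 - 14)/(5 - 3) ≡ 10/2 mod 29. 2⁻¹ ≡ 15 (mod 29), so λ ≡ 5.
  x = λ² - 3 - 5 = 25 - 8 ≡ 17; y = λ·(3 - 17) - 14 ≡ 3. → (17, 3)
3G = (17, 3).
Next 3H:
Repeated addition: build up to 3H.
2H: tangent at (17, 3): λ = (3·17² + 25)/(2·3) ≡ 22/6. 6⁻¹ ≡ 5 (mod 29), so λ ≡ 22·5 ≡ 23.
  x = λ² - 17 - 17 = 529 - 34 ≡ 2; y = λ·(17 - 2) - 3 ≡ 23. → (2, 23)
3H: (2, 23) + (17, 3). λ = (3 - 23)/(17 - 2) ≡ 9/15 mod 29. 15⁻¹ ≡ 2 (mod 29), so λ ≡ 18.
  x = λ² - 2 - 17 = 324 - 19 ≡ 15; y = λ·(2 - 15) - 23 ≡ 4. → (15, 4)
3H = (15, 4).
Finally 3G + 3H:
(17, 3) + (15, 4). λ = (4 - 3)/(15 - 17) ≡ 1/27 mod 29. 27⁻¹ ≡ 14 (mod 29), so λ ≡ 14.
  x = λ² - 17 - 15 = 196 - 32 ≡ 19; y = λ·(17 - 19) - 3 ≡ 27. → (19, 27)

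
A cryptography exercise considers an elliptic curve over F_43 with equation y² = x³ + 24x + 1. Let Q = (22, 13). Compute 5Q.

Double-and-add on 5 = (101)₂. Start with Q = (22, 13) for the leading 1-bit.
double: tangent at (22, 13): λ = (3·22² + 24)/(2·13) ≡ 14/26. 26⁻¹ ≡ 5 (mod 43) since 26·5 = 130 ≡ 1, so λ ≡ 14·5 ≡ 27.
  x = λ² - 22 - 22 = 729 - 44 ≡ 40; y = λ·(22 - 40) - 13 ≡ 17. → (40, 17)
double: tangent at (40, 17): λ = (3·40² + 24)/(2·17) ≡ 8/34. 34⁻¹ ≡ 19 (mod 43), so λ ≡ 8·19 ≡ 23.
  x = λ² - 40 - 40 = 529 - 80 ≡ 19; y = λ·(40 - 19) - 17 ≡ 36. → (19, 36)
add Q: (19, 36) + (22, 13). λ = (13 - 36)/(22 - 19) ≡ 20/3 mod 43. 3⁻¹ ≡ 29 (mod 43), so λ ≡ 21.
  x = λ² - 19 - 22 = 441 - 41 ≡ 13; y = λ·(19 - 13) - 36 ≡ 4. → (13, 4)

(13, 4)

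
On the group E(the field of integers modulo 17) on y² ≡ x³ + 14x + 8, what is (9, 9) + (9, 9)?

(3, 3)

tangent at (9, 9): λ = (3·9² + 14)/(2·9) ≡ 2/1. 1⁻¹ ≡ 1 (mod 17), so λ ≡ 2·1 ≡ 2.
  x = λ² - 9 - 9 = 4 - 18 ≡ 3; y = λ·(9 - 3) - 9 ≡ 3. → (3, 3)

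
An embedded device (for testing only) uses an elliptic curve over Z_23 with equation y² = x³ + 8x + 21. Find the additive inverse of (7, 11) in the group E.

(7, 12)

-(7, 11) = (7, -11 mod 23) = (7, 12).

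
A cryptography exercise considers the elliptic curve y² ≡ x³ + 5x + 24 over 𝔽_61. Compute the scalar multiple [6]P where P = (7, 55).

(16, 33)

Repeated addition: build up to 6P.
2P: tangent at (7, 55): λ = (3·7² + 5)/(2·55) ≡ 30/49. 49⁻¹ ≡ 5 (mod 61), so λ ≡ 30·5 ≡ 28.
  x = λ² - 7 - 7 = 784 - 14 ≡ 38; y = λ·(7 - 38) - 55 ≡ 53. → (38, 53)
3P: (38, 53) + (7, 55). λ = (55 - 53)/(7 - 38) ≡ 2/30 mod 61. 30⁻¹ ≡ 59 (mod 61), so λ ≡ 57.
  x = λ² - 38 - 7 = 3249 - 45 ≡ 32; y = λ·(38 - 32) - 53 ≡ 45. → (32, 45)
4P: (32, 45) + (7, 55). λ = (55 - 45)/(7 - 32) ≡ 10/36 mod 61. 36⁻¹ ≡ 39 (mod 61), so λ ≡ 24.
  x = λ² - 32 - 7 = 576 - 39 ≡ 49; y = λ·(32 - 49) - 45 ≡ 35. → (49, 35)
5P: (49, 35) + (7, 55). λ = (55 - 35)/(7 - 49) ≡ 20/19 mod 61. 19⁻¹ ≡ 45 (mod 61), so λ ≡ 46.
  x = λ² - 49 - 7 = 2116 - 56 ≡ 47; y = λ·(49 - 47) - 35 ≡ 57. → (47, 57)
6P: (47, 57) + (7, 55). λ = (55 - 57)/(7 - 47) ≡ 59/21 mod 61. 21⁻¹ ≡ 32 (mod 61), so λ ≡ 58.
  x = λ² - 47 - 7 = 3364 - 54 ≡ 16; y = λ·(47 - 16) - 57 ≡ 33. → (16, 33)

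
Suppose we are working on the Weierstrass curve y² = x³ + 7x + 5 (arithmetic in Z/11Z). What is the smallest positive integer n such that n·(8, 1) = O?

2P: tangent at (8, 1): λ = (3·8² + 7)/(2·1) ≡ 1/2. 2⁻¹ ≡ 6 (mod 11), so λ ≡ 1·6 ≡ 6.
  x = λ² - 8 - 8 = 36 - 16 ≡ 9; y = λ·(8 - 9) - 1 ≡ 4. → (9, 4)
3P: (9, 4) + (8, 1). λ = (1 - 4)/(8 - 9) ≡ 8/10 mod 11. 10⁻¹ ≡ 10 (mod 11) since 10·10 = 100 ≡ 1, so λ ≡ 3.
  x = λ² - 9 - 8 = 9 - 17 ≡ 3; y = λ·(9 - 3) - 4 ≡ 3. → (3, 3)
4P: (3, 3) + (8, 1). λ = (1 - 3)/(8 - 3) ≡ 9/5 mod 11. 5⁻¹ ≡ 9 (mod 11) since 5·9 = 45 ≡ 1, so λ ≡ 4.
  x = λ² - 3 - 8 = 16 - 11 ≡ 5; y = λ·(3 - 5) - 3 ≡ 0. → (5, 0)
5P: (5, 0) + (8, 1). λ = (1 - 0)/(8 - 5) ≡ 1/3 mod 11. 3⁻¹ ≡ 4 (mod 11), so λ ≡ 4.
  x = λ² - 5 - 8 = 16 - 13 ≡ 3; y = λ·(5 - 3) - 0 ≡ 8. → (3, 8)
6P: (3, 8) + (8, 1). λ = (1 - 8)/(8 - 3) ≡ 4/5 mod 11. 5⁻¹ ≡ 9 (mod 11), so λ ≡ 3.
  x = λ² - 3 - 8 = 9 - 11 ≡ 9; y = λ·(3 - 9) - 8 ≡ 7. → (9, 7)
7P: (9, 7) + (8, 1). λ = (1 - 7)/(8 - 9) ≡ 5/10 mod 11. 10⁻¹ ≡ 10 (mod 11), so λ ≡ 6.
  x = λ² - 9 - 8 = 36 - 17 ≡ 8; y = λ·(9 - 8) - 7 ≡ 10. → (8, 10)
8P: (8, 10) + (8, 1): same x and y₁ ≡ -y₂, so the sum is O.
8P = O, so the order is 8.

8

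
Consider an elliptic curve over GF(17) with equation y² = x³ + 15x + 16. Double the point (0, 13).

tangent at (0, 13): λ = (3·0² + 15)/(2·13) ≡ 15/9. 9⁻¹ ≡ 2 (mod 17), so λ ≡ 15·2 ≡ 13.
  x = λ² - 0 - 0 = 169 - 0 ≡ 16; y = λ·(0 - 16) - 13 ≡ 0. → (16, 0)

(16, 0)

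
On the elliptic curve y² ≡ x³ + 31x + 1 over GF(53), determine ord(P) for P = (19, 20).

11

2P: tangent at (19, 20): λ = (3·19² + 31)/(2·20) ≡ 1/40. 40⁻¹ ≡ 4 (mod 53), so λ ≡ 1·4 ≡ 4.
  x = λ² - 19 - 19 = 16 - 38 ≡ 31; y = λ·(19 - 31) - 20 ≡ 38. → (31, 38)
3P: (31, 38) + (19, 20). λ = (20 - 38)/(19 - 31) ≡ 35/41 mod 53. 41⁻¹ ≡ 22 (mod 53) since 41·22 = 902 ≡ 1, so λ ≡ 28.
  x = λ² - 31 - 19 = 784 - 50 ≡ 45; y = λ·(31 - 45) - 38 ≡ 47. → (45, 47)
4P: (45, 47) + (19, 20). λ = (20 - 47)/(19 - 45) ≡ 26/27 mod 53. 27⁻¹ ≡ 2 (mod 53), so λ ≡ 52.
  x = λ² - 45 - 19 = 2704 - 64 ≡ 43; y = λ·(45 - 43) - 47 ≡ 4. → (43, 4)
5P: (43, 4) + (19, 20). λ = (20 - 4)/(19 - 43) ≡ 16/29 mod 53. 29⁻¹ ≡ 11 (mod 53) since 29·11 = 319 ≡ 1, so λ ≡ 17.
  x = λ² - 43 - 19 = 289 - 62 ≡ 15; y = λ·(43 - 15) - 4 ≡ 48. → (15, 48)
6P: (15, 48) + (19, 20). λ = (20 - 48)/(19 - 15) ≡ 25/4 mod 53. 4⁻¹ ≡ 40 (mod 53) since 4·40 = 160 ≡ 1, so λ ≡ 46.
  x = λ² - 15 - 19 = 2116 - 34 ≡ 15; y = λ·(15 - 15) - 48 ≡ 5. → (15, 5)
7P: (15, 5) + (19, 20). λ = (20 - 5)/(19 - 15) ≡ 15/4 mod 53. 4⁻¹ ≡ 40 (mod 53), so λ ≡ 17.
  x = λ² - 15 - 19 = 289 - 34 ≡ 43; y = λ·(15 - 43) - 5 ≡ 49. → (43, 49)
8P: (43, 49) + (19, 20). λ = (20 - 49)/(19 - 43) ≡ 24/29 mod 53. 29⁻¹ ≡ 11 (mod 53) since 29·11 = 319 ≡ 1, so λ ≡ 52.
  x = λ² - 43 - 19 = 2704 - 62 ≡ 45; y = λ·(43 - 45) - 49 ≡ 6. → (45, 6)
9P: (45, 6) + (19, 20). λ = (20 - 6)/(19 - 45) ≡ 14/27 mod 53. 27⁻¹ ≡ 2 (mod 53) since 27·2 = 54 ≡ 1, so λ ≡ 28.
  x = λ² - 45 - 19 = 784 - 64 ≡ 31; y = λ·(45 - 31) - 6 ≡ 15. → (31, 15)
10P: (31, 15) + (19, 20). λ = (20 - 15)/(19 - 31) ≡ 5/41 mod 53. 41⁻¹ ≡ 22 (mod 53) since 41·22 = 902 ≡ 1, so λ ≡ 4.
  x = λ² - 31 - 19 = 16 - 50 ≡ 19; y = λ·(31 - 19) - 15 ≡ 33. → (19, 33)
11P: (19, 33) + (19, 20): same x and y₁ ≡ -y₂, so the sum is ∞.
11P = ∞, so the order is 11.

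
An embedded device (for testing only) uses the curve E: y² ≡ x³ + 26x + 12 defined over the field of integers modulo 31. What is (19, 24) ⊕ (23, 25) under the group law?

(22, 14)

(19, 24) + (23, 25). λ = (25 - 24)/(23 - 19) ≡ 1/4 mod 31. 4⁻¹ ≡ 8 (mod 31), so λ ≡ 8.
  x = λ² - 19 - 23 = 64 - 42 ≡ 22; y = λ·(19 - 22) - 24 ≡ 14. → (22, 14)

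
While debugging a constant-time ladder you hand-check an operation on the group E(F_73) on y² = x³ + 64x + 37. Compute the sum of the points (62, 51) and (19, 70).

(62, 51) + (19, 70). λ = (70 - 51)/(19 - 62) ≡ 19/30 mod 73. 30⁻¹ ≡ 56 (mod 73), so λ ≡ 42.
  x = λ² - 62 - 19 = 1764 - 81 ≡ 4; y = λ·(62 - 4) - 51 ≡ 49. → (4, 49)

(4, 49)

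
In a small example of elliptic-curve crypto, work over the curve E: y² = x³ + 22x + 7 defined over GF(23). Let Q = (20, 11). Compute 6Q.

Double-and-add on 6 = (110)₂. Start with Q = (20, 11) for the leading 1-bit.
double: tangent at (20, 11): λ = (3·20² + 22)/(2·11) ≡ 3/22. 22⁻¹ ≡ 22 (mod 23), so λ ≡ 3·22 ≡ 20.
  x = λ² - 20 - 20 = 400 - 40 ≡ 15; y = λ·(20 - 15) - 11 ≡ 20. → (15, 20)
add Q: (15, 20) + (20, 11). λ = (11 - 20)/(20 - 15) ≡ 14/5 mod 23. 5⁻¹ ≡ 14 (mod 23), so λ ≡ 12.
  x = λ² - 15 - 20 = 144 - 35 ≡ 17; y = λ·(15 - 17) - 20 ≡ 2. → (17, 2)
double: tangent at (17, 2): λ = (3·17² + 22)/(2·2) ≡ 15/4. 4⁻¹ ≡ 6 (mod 23) since 4·6 = 24 ≡ 1, so λ ≡ 15·6 ≡ 21.
  x = λ² - 17 - 17 = 441 - 34 ≡ 16; y = λ·(17 - 16) - 2 ≡ 19. → (16, 19)

(16, 19)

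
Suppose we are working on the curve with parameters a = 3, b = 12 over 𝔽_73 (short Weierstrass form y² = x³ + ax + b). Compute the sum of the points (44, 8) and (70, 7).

(44, 8) + (70, 7). λ = (7 - 8)/(70 - 44) ≡ 72/26 mod 73. 26⁻¹ ≡ 59 (mod 73) since 26·59 = 1534 ≡ 1, so λ ≡ 14.
  x = λ² - 44 - 70 = 196 - 114 ≡ 9; y = λ·(44 - 9) - 8 ≡ 44. → (9, 44)

(9, 44)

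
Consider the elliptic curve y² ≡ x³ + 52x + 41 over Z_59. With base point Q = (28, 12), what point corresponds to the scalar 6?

(8, 54)

Double-and-add on 6 = (110)₂. Start with Q = (28, 12) for the leading 1-bit.
double: tangent at (28, 12): λ = (3·28² + 52)/(2·12) ≡ 44/24. 24⁻¹ ≡ 32 (mod 59) since 24·32 = 768 ≡ 1, so λ ≡ 44·32 ≡ 51.
  x = λ² - 28 - 28 = 2601 - 56 ≡ 8; y = λ·(28 - 8) - 12 ≡ 5. → (8, 5)
add Q: (8, 5) + (28, 12). λ = (12 - 5)/(28 - 8) ≡ 7/20 mod 59. 20⁻¹ ≡ 3 (mod 59), so λ ≡ 21.
  x = λ² - 8 - 28 = 441 - 36 ≡ 51; y = λ·(8 - 51) - 5 ≡ 36. → (51, 36)
double: tangent at (51, 36): λ = (3·51² + 52)/(2·36) ≡ 8/13. 13⁻¹ ≡ 50 (mod 59) since 13·50 = 650 ≡ 1, so λ ≡ 8·50 ≡ 46.
  x = λ² - 51 - 51 = 2116 - 102 ≡ 8; y = λ·(51 - 8) - 36 ≡ 54. → (8, 54)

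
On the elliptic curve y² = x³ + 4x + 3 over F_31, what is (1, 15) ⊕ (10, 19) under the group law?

(1, 15) + (10, 19). λ = (19 - 15)/(10 - 1) ≡ 4/9 mod 31. 9⁻¹ ≡ 7 (mod 31), so λ ≡ 28.
  x = λ² - 1 - 10 = 784 - 11 ≡ 29; y = λ·(1 - 29) - 15 ≡ 7. → (29, 7)

(29, 7)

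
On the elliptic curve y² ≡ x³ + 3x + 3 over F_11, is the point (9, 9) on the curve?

y² = 9² ≡ 4; x³ + 3x + 3 = 759 ≡ 0 (mod 11). 4 ≠ 0.

no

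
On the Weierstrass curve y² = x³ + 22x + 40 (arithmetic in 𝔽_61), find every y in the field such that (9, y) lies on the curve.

28, 33

x³ + 22x + 40 = 967 ≡ 52 (mod 61).
Square roots of 52 mod 61: 28 and 33 (since 28² = 784 ≡ 52).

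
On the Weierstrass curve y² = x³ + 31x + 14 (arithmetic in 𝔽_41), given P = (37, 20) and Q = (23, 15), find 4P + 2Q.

First 4P:
Double-and-add on 4 = (100)₂. Start with P = (37, 20) for the leading 1-bit.
double: tangent at (37, 20): λ = (3·37² + 31)/(2·20) ≡ 38/40. 40⁻¹ ≡ 40 (mod 41), so λ ≡ 38·40 ≡ 3.
  x = λ² - 37 - 37 = 9 - 74 ≡ 17; y = λ·(37 - 17) - 20 ≡ 40. → (17, 40)
double: tangent at (17, 40): λ = (3·17² + 31)/(2·40) ≡ 37/39. 39⁻¹ ≡ 20 (mod 41) since 39·20 = 780 ≡ 1, so λ ≡ 37·20 ≡ 2.
  x = λ² - 17 - 17 = 4 - 34 ≡ 11; y = λ·(17 - 11) - 40 ≡ 13. → (11, 13)
4P = (11, 13).
Next 2Q:
Repeated addition: build up to 2Q.
2Q: tangent at (23, 15): λ = (3·23² + 31)/(2·15) ≡ 19/30. 30⁻¹ ≡ 26 (mod 41) since 30·26 = 780 ≡ 1, so λ ≡ 19·26 ≡ 2.
  x = λ² - 23 - 23 = 4 - 46 ≡ 40; y = λ·(23 - 40) - 15 ≡ 33. → (40, 33)
2Q = (40, 33).
Finally 4P + 2Q:
(11, 13) + (40, 33). λ = (33 - 13)/(40 - 11) ≡ 20/29 mod 41. 29⁻¹ ≡ 17 (mod 41), so λ ≡ 12.
  x = λ² - 11 - 40 = 144 - 51 ≡ 11; y = λ·(11 - 11) - 13 ≡ 28. → (11, 28)

(11, 28)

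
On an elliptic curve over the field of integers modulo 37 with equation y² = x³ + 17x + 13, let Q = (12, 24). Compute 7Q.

(13, 10)

Repeated addition: build up to 7Q.
2Q: tangent at (12, 24): λ = (3·12² + 17)/(2·24) ≡ 5/11. 11⁻¹ ≡ 27 (mod 37), so λ ≡ 5·27 ≡ 24.
  x = λ² - 12 - 12 = 576 - 24 ≡ 34; y = λ·(12 - 34) - 24 ≡ 3. → (34, 3)
3Q: (34, 3) + (12, 24). λ = (24 - 3)/(12 - 34) ≡ 21/15 mod 37. 15⁻¹ ≡ 5 (mod 37), so λ ≡ 31.
  x = λ² - 34 - 12 = 961 - 46 ≡ 27; y = λ·(34 - 27) - 3 ≡ 29. → (27, 29)
4Q: (27, 29) + (12, 24). λ = (24 - 29)/(12 - 27) ≡ 32/22 mod 37. 22⁻¹ ≡ 32 (mod 37) since 22·32 = 704 ≡ 1, so λ ≡ 25.
  x = λ² - 27 - 12 = 625 - 39 ≡ 31; y = λ·(27 - 31) - 29 ≡ 19. → (31, 19)
5Q: (31, 19) + (12, 24). λ = (24 - 19)/(12 - 31) ≡ 5/18 mod 37. 18⁻¹ ≡ 35 (mod 37) since 18·35 = 630 ≡ 1, so λ ≡ 27.
  x = λ² - 31 - 12 = 729 - 43 ≡ 20; y = λ·(31 - 20) - 19 ≡ 19. → (20, 19)
6Q: (20, 19) + (12, 24). λ = (24 - 19)/(12 - 20) ≡ 5/29 mod 37. 29⁻¹ ≡ 23 (mod 37) since 29·23 = 667 ≡ 1, so λ ≡ 4.
  x = λ² - 20 - 12 = 16 - 32 ≡ 21; y = λ·(20 - 21) - 19 ≡ 14. → (21, 14)
7Q: (21, 14) + (12, 24). λ = (24 - 14)/(12 - 21) ≡ 10/28 mod 37. 28⁻¹ ≡ 4 (mod 37) since 28·4 = 112 ≡ 1, so λ ≡ 3.
  x = λ² - 21 - 12 = 9 - 33 ≡ 13; y = λ·(21 - 13) - 14 ≡ 10. → (13, 10)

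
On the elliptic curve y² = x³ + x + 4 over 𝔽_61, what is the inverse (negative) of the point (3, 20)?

-(3, 20) = (3, -20 mod 61) = (3, 41).

(3, 41)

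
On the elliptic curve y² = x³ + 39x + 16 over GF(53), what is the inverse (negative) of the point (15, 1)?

(15, 52)

-(15, 1) = (15, -1 mod 53) = (15, 52).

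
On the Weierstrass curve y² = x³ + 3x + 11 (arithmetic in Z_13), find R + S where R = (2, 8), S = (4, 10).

(8, 12)

(2, 8) + (4, 10). λ = (10 - 8)/(4 - 2) ≡ 2/2 mod 13. 2⁻¹ ≡ 7 (mod 13), so λ ≡ 1.
  x = λ² - 2 - 4 = 1 - 6 ≡ 8; y = λ·(2 - 8) - 8 ≡ 12. → (8, 12)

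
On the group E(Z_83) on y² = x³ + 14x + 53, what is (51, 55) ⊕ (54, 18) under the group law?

(51, 55) + (54, 18). λ = (18 - 55)/(54 - 51) ≡ 46/3 mod 83. 3⁻¹ ≡ 28 (mod 83), so λ ≡ 43.
  x = λ² - 51 - 54 = 1849 - 105 ≡ 1; y = λ·(51 - 1) - 55 ≡ 20. → (1, 20)

(1, 20)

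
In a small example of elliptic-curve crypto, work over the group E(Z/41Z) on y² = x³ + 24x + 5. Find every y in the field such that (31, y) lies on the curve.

x³ + 24x + 5 = 30540 ≡ 36 (mod 41).
Square roots of 36 mod 41: 6 and 35 (since 6² = 36 ≡ 36).

6, 35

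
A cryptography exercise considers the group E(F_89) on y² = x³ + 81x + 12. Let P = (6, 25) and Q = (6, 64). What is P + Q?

O

The two points share x = 6 and their y-coordinates satisfy 25 + 64 ≡ 0 (mod 89), so they are inverses. Their sum is ∞.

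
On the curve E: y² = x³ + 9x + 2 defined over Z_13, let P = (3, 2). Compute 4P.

Repeated addition: build up to 4P.
2P: tangent at (3, 2): λ = (3·3² + 9)/(2·2) ≡ 10/4. 4⁻¹ ≡ 10 (mod 13), so λ ≡ 10·10 ≡ 9.
  x = λ² - 3 - 3 = 81 - 6 ≡ 10; y = λ·(3 - 10) - 2 ≡ 0. → (10, 0)
3P: (10, 0) + (3, 2). λ = (2 - 0)/(3 - 10) ≡ 2/6 mod 13. 6⁻¹ ≡ 11 (mod 13), so λ ≡ 9.
  x = λ² - 10 - 3 = 81 - 13 ≡ 3; y = λ·(10 - 3) - 0 ≡ 11. → (3, 11)
4P: (3, 11) + (3, 2): same x and y₁ ≡ -y₂, so the sum is the point at infinity.

O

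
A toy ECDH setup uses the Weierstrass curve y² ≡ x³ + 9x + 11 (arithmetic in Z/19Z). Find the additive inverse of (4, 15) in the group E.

-(4, 15) = (4, -15 mod 19) = (4, 4).

(4, 4)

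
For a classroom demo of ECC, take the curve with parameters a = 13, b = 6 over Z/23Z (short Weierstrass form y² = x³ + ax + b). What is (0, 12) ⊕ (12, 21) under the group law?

(13, 7)

(0, 12) + (12, 21). λ = (21 - 12)/(12 - 0) ≡ 9/12 mod 23. 12⁻¹ ≡ 2 (mod 23), so λ ≡ 18.
  x = λ² - 0 - 12 = 324 - 12 ≡ 13; y = λ·(0 - 13) - 12 ≡ 7. → (13, 7)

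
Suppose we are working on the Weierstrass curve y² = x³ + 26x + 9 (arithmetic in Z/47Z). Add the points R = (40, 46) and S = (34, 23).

(36, 32)

(40, 46) + (34, 23). λ = (23 - 46)/(34 - 40) ≡ 24/41 mod 47. 41⁻¹ ≡ 39 (mod 47), so λ ≡ 43.
  x = λ² - 40 - 34 = 1849 - 74 ≡ 36; y = λ·(40 - 36) - 46 ≡ 32. → (36, 32)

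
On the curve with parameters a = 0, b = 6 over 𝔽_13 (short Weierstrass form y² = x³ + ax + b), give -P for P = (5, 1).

(5, 12)

-(5, 1) = (5, -1 mod 13) = (5, 12).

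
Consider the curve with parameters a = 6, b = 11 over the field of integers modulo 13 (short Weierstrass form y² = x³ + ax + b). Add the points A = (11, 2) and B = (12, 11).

(11, 2) + (12, 11). λ = (11 - 2)/(12 - 11) ≡ 9/1 mod 13. 1⁻¹ ≡ 1 (mod 13), so λ ≡ 9.
  x = λ² - 11 - 12 = 81 - 23 ≡ 6; y = λ·(11 - 6) - 2 ≡ 4. → (6, 4)

(6, 4)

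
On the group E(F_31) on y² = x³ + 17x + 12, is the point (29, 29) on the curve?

y² = 29² ≡ 4; x³ + 17x + 12 = 24894 ≡ 1 (mod 31). 4 ≠ 1.

no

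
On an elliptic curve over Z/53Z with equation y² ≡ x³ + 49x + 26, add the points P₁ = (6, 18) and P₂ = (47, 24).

(40, 52)

(6, 18) + (47, 24). λ = (24 - 18)/(47 - 6) ≡ 6/41 mod 53. 41⁻¹ ≡ 22 (mod 53), so λ ≡ 26.
  x = λ² - 6 - 47 = 676 - 53 ≡ 40; y = λ·(6 - 40) - 18 ≡ 52. → (40, 52)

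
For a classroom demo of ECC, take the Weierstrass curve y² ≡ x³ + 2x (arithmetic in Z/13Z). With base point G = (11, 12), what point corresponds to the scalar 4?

(12, 6)

Double-and-add on 4 = (100)₂. Start with G = (11, 12) for the leading 1-bit.
double: tangent at (11, 12): λ = (3·11² + 2)/(2·12) ≡ 1/11. 11⁻¹ ≡ 6 (mod 13), so λ ≡ 1·6 ≡ 6.
  x = λ² - 11 - 11 = 36 - 22 ≡ 1; y = λ·(11 - 1) - 12 ≡ 9. → (1, 9)
double: tangent at (1, 9): λ = (3·1² + 2)/(2·9) ≡ 5/5. 5⁻¹ ≡ 8 (mod 13), so λ ≡ 5·8 ≡ 1.
  x = λ² - 1 - 1 = 1 - 2 ≡ 12; y = λ·(1 - 12) - 9 ≡ 6. → (12, 6)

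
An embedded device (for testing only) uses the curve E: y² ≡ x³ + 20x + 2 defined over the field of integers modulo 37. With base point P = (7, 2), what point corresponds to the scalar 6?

Repeated addition: build up to 6P.
2P: tangent at (7, 2): λ = (3·7² + 20)/(2·2) ≡ 19/4. 4⁻¹ ≡ 28 (mod 37), so λ ≡ 19·28 ≡ 14.
  x = λ² - 7 - 7 = 196 - 14 ≡ 34; y = λ·(7 - 34) - 2 ≡ 27. → (34, 27)
3P: (34, 27) + (7, 2). λ = (2 - 27)/(7 - 34) ≡ 12/10 mod 37. 10⁻¹ ≡ 26 (mod 37), so λ ≡ 16.
  x = λ² - 34 - 7 = 256 - 41 ≡ 30; y = λ·(34 - 30) - 27 ≡ 0. → (30, 0)
4P: (30, 0) + (7, 2). λ = (2 - 0)/(7 - 30) ≡ 2/14 mod 37. 14⁻¹ ≡ 8 (mod 37) since 14·8 = 112 ≡ 1, so λ ≡ 16.
  x = λ² - 30 - 7 = 256 - 37 ≡ 34; y = λ·(30 - 34) - 0 ≡ 10. → (34, 10)
5P: (34, 10) + (7, 2). λ = (2 - 10)/(7 - 34) ≡ 29/10 mod 37. 10⁻¹ ≡ 26 (mod 37), so λ ≡ 14.
  x = λ² - 34 - 7 = 196 - 41 ≡ 7; y = λ·(34 - 7) - 10 ≡ 35. → (7, 35)
6P: (7, 35) + (7, 2): same x and y₁ ≡ -y₂, so the sum is O.

O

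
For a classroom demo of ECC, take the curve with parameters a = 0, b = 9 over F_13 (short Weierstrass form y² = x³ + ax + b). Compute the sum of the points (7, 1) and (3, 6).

(7, 12)

(7, 1) + (3, 6). λ = (6 - 1)/(3 - 7) ≡ 5/9 mod 13. 9⁻¹ ≡ 3 (mod 13), so λ ≡ 2.
  x = λ² - 7 - 3 = 4 - 10 ≡ 7; y = λ·(7 - 7) - 1 ≡ 12. → (7, 12)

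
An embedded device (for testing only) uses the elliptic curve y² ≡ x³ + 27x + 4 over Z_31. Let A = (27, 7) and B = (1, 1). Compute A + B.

(27, 7) + (1, 1). λ = (1 - 7)/(1 - 27) ≡ 25/5 mod 31. 5⁻¹ ≡ 25 (mod 31), so λ ≡ 5.
  x = λ² - 27 - 1 = 25 - 28 ≡ 28; y = λ·(27 - 28) - 7 ≡ 19. → (28, 19)

(28, 19)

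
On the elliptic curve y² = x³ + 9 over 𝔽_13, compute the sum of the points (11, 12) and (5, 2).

(7, 12)

(11, 12) + (5, 2). λ = (2 - 12)/(5 - 11) ≡ 3/7 mod 13. 7⁻¹ ≡ 2 (mod 13), so λ ≡ 6.
  x = λ² - 11 - 5 = 36 - 16 ≡ 7; y = λ·(11 - 7) - 12 ≡ 12. → (7, 12)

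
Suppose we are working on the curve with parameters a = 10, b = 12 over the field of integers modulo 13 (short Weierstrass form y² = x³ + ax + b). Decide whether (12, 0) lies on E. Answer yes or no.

y² = 0² ≡ 0; x³ + 10x + 12 = 1860 ≡ 1 (mod 13). 0 ≠ 1.

no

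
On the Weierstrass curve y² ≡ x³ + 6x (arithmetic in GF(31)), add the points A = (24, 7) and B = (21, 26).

(2, 19)

(24, 7) + (21, 26). λ = (26 - 7)/(21 - 24) ≡ 19/28 mod 31. 28⁻¹ ≡ 10 (mod 31), so λ ≡ 4.
  x = λ² - 24 - 21 = 16 - 45 ≡ 2; y = λ·(24 - 2) - 7 ≡ 19. → (2, 19)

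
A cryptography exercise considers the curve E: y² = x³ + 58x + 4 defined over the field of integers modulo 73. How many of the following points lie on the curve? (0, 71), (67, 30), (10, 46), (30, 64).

2

(0, 71): 71² ≡ 4, rhs ≡ 4 → on.
(67, 30): 30² ≡ 24, rhs ≡ 24 → on.
(10, 46): 46² ≡ 72, rhs ≡ 51 → off.
(30, 64): 64² ≡ 8, rhs ≡ 55 → off.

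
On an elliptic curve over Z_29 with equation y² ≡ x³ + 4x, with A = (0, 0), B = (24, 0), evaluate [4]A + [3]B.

(24, 0)

First 4A:
Repeated addition: build up to 4A.
2A: (0, 0) + (0, 0): same x and y₁ ≡ -y₂, so the sum is O.
3A: O + (0, 0) = (0, 0) (identity).
4A: (0, 0) + (0, 0): same x and y₁ ≡ -y₂, so the sum is O.
4A = O.
Next 3B:
Repeated addition: build up to 3B.
2B: (24, 0) + (24, 0): same x and y₁ ≡ -y₂, so the sum is O.
3B: O + (24, 0) = (24, 0) (identity).
3B = (24, 0).
Finally 4A + 3B:
O + (24, 0) = (24, 0) (identity).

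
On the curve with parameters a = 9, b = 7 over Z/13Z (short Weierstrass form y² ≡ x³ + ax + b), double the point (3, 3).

(4, 4)

tangent at (3, 3): λ = (3·3² + 9)/(2·3) ≡ 10/6. 6⁻¹ ≡ 11 (mod 13) since 6·11 = 66 ≡ 1, so λ ≡ 10·11 ≡ 6.
  x = λ² - 3 - 3 = 36 - 6 ≡ 4; y = λ·(3 - 4) - 3 ≡ 4. → (4, 4)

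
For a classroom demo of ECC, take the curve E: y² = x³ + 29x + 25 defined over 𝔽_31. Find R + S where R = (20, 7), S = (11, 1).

(28, 29)

(20, 7) + (11, 1). λ = (1 - 7)/(11 - 20) ≡ 25/22 mod 31. 22⁻¹ ≡ 24 (mod 31), so λ ≡ 11.
  x = λ² - 20 - 11 = 121 - 31 ≡ 28; y = λ·(20 - 28) - 7 ≡ 29. → (28, 29)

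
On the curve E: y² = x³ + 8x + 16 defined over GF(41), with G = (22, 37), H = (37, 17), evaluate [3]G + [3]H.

First 3G:
Repeated addition: build up to 3G.
2G: tangent at (22, 37): λ = (3·22² + 8)/(2·37) ≡ 25/33. 33⁻¹ ≡ 5 (mod 41), so λ ≡ 25·5 ≡ 2.
  x = λ² - 22 - 22 = 4 - 44 ≡ 1; y = λ·(22 - 1) - 37 ≡ 5. → (1, 5)
3G: (1, 5) + (22, 37). λ = (37 - 5)/(22 - 1) ≡ 32/21 mod 41. 21⁻¹ ≡ 2 (mod 41), so λ ≡ 23.
  x = λ² - 1 - 22 = 529 - 23 ≡ 14; y = λ·(1 - 14) - 5 ≡ 24. → (14, 24)
3G = (14, 24).
Next 3H:
Repeated addition: build up to 3H.
2H: tangent at (37, 17): λ = (3·37² + 8)/(2·17) ≡ 15/34. 34⁻¹ ≡ 35 (mod 41), so λ ≡ 15·35 ≡ 33.
  x = λ² - 37 - 37 = 1089 - 74 ≡ 31; y = λ·(37 - 31) - 17 ≡ 17. → (31, 17)
3H: (31, 17) + (37, 17). λ = (17 - 17)/(37 - 31) ≡ 0/6 mod 41. 6⁻¹ ≡ 7 (mod 41) since 6·7 = 42 ≡ 1, so λ ≡ 0.
  x = λ² - 31 - 37 = 0 - 68 ≡ 14; y = λ·(31 - 14) - 17 ≡ 24. → (14, 24)
3H = (14, 24).
Finally 3G + 3H:
tangent at (14, 24): λ = (3·14² + 8)/(2·24) ≡ 22/7. 7⁻¹ ≡ 6 (mod 41), so λ ≡ 22·6 ≡ 9.
  x = λ² - 14 - 14 = 81 - 28 ≡ 12; y = λ·(14 - 12) - 24 ≡ 35. → (12, 35)

(12, 35)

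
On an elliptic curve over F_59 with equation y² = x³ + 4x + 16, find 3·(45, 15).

Write Q = (45, 15).
Repeated addition: build up to 3Q.
2Q: tangent at (45, 15): λ = (3·45² + 4)/(2·15) ≡ 2/30. 30⁻¹ ≡ 2 (mod 59) since 30·2 = 60 ≡ 1, so λ ≡ 2·2 ≡ 4.
  x = λ² - 45 - 45 = 16 - 90 ≡ 44; y = λ·(45 - 44) - 15 ≡ 48. → (44, 48)
3Q: (44, 48) + (45, 15). λ = (15 - 48)/(45 - 44) ≡ 26/1 mod 59. 1⁻¹ ≡ 1 (mod 59) since 1·1 = 1 ≡ 1, so λ ≡ 26.
  x = λ² - 44 - 45 = 676 - 89 ≡ 56; y = λ·(44 - 56) - 48 ≡ 53. → (56, 53)

(56, 53)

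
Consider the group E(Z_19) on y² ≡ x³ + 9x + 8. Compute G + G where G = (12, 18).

tangent at (12, 18): λ = (3·12² + 9)/(2·18) ≡ 4/17. 17⁻¹ ≡ 9 (mod 19), so λ ≡ 4·9 ≡ 17.
  x = λ² - 12 - 12 = 289 - 24 ≡ 18; y = λ·(12 - 18) - 18 ≡ 13. → (18, 13)

(18, 13)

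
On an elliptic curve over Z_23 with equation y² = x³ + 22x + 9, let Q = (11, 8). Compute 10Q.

Repeated addition: build up to 10Q.
2Q: tangent at (11, 8): λ = (3·11² + 22)/(2·8) ≡ 17/16. 16⁻¹ ≡ 13 (mod 23), so λ ≡ 17·13 ≡ 14.
  x = λ² - 11 - 11 = 196 - 22 ≡ 13; y = λ·(11 - 13) - 8 ≡ 10. → (13, 10)
3Q: (13, 10) + (11, 8). λ = (8 - 10)/(11 - 13) ≡ 21/21 mod 23. 21⁻¹ ≡ 11 (mod 23) since 21·11 = 231 ≡ 1, so λ ≡ 1.
  x = λ² - 13 - 11 = 1 - 24 ≡ 0; y = λ·(13 - 0) - 10 ≡ 3. → (0, 3)
4Q: (0, 3) + (11, 8). λ = (8 - 3)/(11 - 0) ≡ 5/11 mod 23. 11⁻¹ ≡ 21 (mod 23), so λ ≡ 13.
  x = λ² - 0 - 11 = 169 - 11 ≡ 20; y = λ·(0 - 20) - 3 ≡ 13. → (20, 13)
5Q: (20, 13) + (11, 8). λ = (8 - 13)/(11 - 20) ≡ 18/14 mod 23. 14⁻¹ ≡ 5 (mod 23) since 14·5 = 70 ≡ 1, so λ ≡ 21.
  x = λ² - 20 - 11 = 441 - 31 ≡ 19; y = λ·(20 - 19) - 13 ≡ 8. → (19, 8)
6Q: (19, 8) + (11, 8). λ = (8 - 8)/(11 - 19) ≡ 0/15 mod 23. 15⁻¹ ≡ 20 (mod 23), so λ ≡ 0.
  x = λ² - 19 - 11 = 0 - 30 ≡ 16; y = λ·(19 - 16) - 8 ≡ 15. → (16, 15)
7Q: (16, 15) + (11, 8). λ = (8 - 15)/(11 - 16) ≡ 16/18 mod 23. 18⁻¹ ≡ 9 (mod 23), so λ ≡ 6.
  x = λ² - 16 - 11 = 36 - 27 ≡ 9; y = λ·(16 - 9) - 15 ≡ 4. → (9, 4)
8Q: (9, 4) + (11, 8). λ = (8 - 4)/(11 - 9) ≡ 4/2 mod 23. 2⁻¹ ≡ 12 (mod 23), so λ ≡ 2.
  x = λ² - 9 - 11 = 4 - 20 ≡ 7; y = λ·(9 - 7) - 4 ≡ 0. → (7, 0)
9Q: (7, 0) + (11, 8). λ = (8 - 0)/(11 - 7) ≡ 8/4 mod 23. 4⁻¹ ≡ 6 (mod 23), so λ ≡ 2.
  x = λ² - 7 - 11 = 4 - 18 ≡ 9; y = λ·(7 - 9) - 0 ≡ 19. → (9, 19)
10Q: (9, 19) + (11, 8). λ = (8 - 19)/(11 - 9) ≡ 12/2 mod 23. 2⁻¹ ≡ 12 (mod 23) since 2·12 = 24 ≡ 1, so λ ≡ 6.
  x = λ² - 9 - 11 = 36 - 20 ≡ 16; y = λ·(9 - 16) - 19 ≡ 8. → (16, 8)

(16, 8)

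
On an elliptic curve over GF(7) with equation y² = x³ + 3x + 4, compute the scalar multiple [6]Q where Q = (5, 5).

(0, 5)

Double-and-add on 6 = (110)₂. Start with Q = (5, 5) for the leading 1-bit.
double: tangent at (5, 5): λ = (3·5² + 3)/(2·5) ≡ 1/3. 3⁻¹ ≡ 5 (mod 7), so λ ≡ 1·5 ≡ 5.
  x = λ² - 5 - 5 = 25 - 10 ≡ 1; y = λ·(5 - 1) - 5 ≡ 1. → (1, 1)
add Q: (1, 1) + (5, 5). λ = (5 - 1)/(5 - 1) ≡ 4/4 mod 7. 4⁻¹ ≡ 2 (mod 7), so λ ≡ 1.
  x = λ² - 1 - 5 = 1 - 6 ≡ 2; y = λ·(1 - 2) - 1 ≡ 5. → (2, 5)
double: tangent at (2, 5): λ = (3·2² + 3)/(2·5) ≡ 1/3. 3⁻¹ ≡ 5 (mod 7) since 3·5 = 15 ≡ 1, so λ ≡ 1·5 ≡ 5.
  x = λ² - 2 - 2 = 25 - 4 ≡ 0; y = λ·(2 - 0) - 5 ≡ 5. → (0, 5)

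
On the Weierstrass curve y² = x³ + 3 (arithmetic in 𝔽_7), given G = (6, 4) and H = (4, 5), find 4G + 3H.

First 4G:
Double-and-add on 4 = (100)₂. Start with G = (6, 4) for the leading 1-bit.
double: tangent at (6, 4): λ = (3·6² + 0)/(2·4) ≡ 3/1. 1⁻¹ ≡ 1 (mod 7) since 1·1 = 1 ≡ 1, so λ ≡ 3·1 ≡ 3.
  x = λ² - 6 - 6 = 9 - 12 ≡ 4; y = λ·(6 - 4) - 4 ≡ 2. → (4, 2)
double: tangent at (4, 2): λ = (3·4² + 0)/(2·2) ≡ 6/4. 4⁻¹ ≡ 2 (mod 7), so λ ≡ 6·2 ≡ 5.
  x = λ² - 4 - 4 = 25 - 8 ≡ 3; y = λ·(4 - 3) - 2 ≡ 3. → (3, 3)
4G = (3, 3).
Next 3H:
Repeated addition: build up to 3H.
2H: tangent at (4, 5): λ = (3·4² + 0)/(2·5) ≡ 6/3. 3⁻¹ ≡ 5 (mod 7), so λ ≡ 6·5 ≡ 2.
  x = λ² - 4 - 4 = 4 - 8 ≡ 3; y = λ·(4 - 3) - 5 ≡ 4. → (3, 4)
3H: (3, 4) + (4, 5). λ = (5 - 4)/(4 - 3) ≡ 1/1 mod 7. 1⁻¹ ≡ 1 (mod 7) since 1·1 = 1 ≡ 1, so λ ≡ 1.
  x = λ² - 3 - 4 = 1 - 7 ≡ 1; y = λ·(3 - 1) - 4 ≡ 5. → (1, 5)
3H = (1, 5).
Finally 4G + 3H:
(3, 3) + (1, 5). λ = (5 - 3)/(1 - 3) ≡ 2/5 mod 7. 5⁻¹ ≡ 3 (mod 7), so λ ≡ 6.
  x = λ² - 3 - 1 = 36 - 4 ≡ 4; y = λ·(3 - 4) - 3 ≡ 5. → (4, 5)

(4, 5)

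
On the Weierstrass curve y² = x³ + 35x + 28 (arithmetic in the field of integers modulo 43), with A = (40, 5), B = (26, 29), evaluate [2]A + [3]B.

(11, 29)

First 2A:
Repeated addition: build up to 2A.
2A: tangent at (40, 5): λ = (3·40² + 35)/(2·5) ≡ 19/10. 10⁻¹ ≡ 13 (mod 43) since 10·13 = 130 ≡ 1, so λ ≡ 19·13 ≡ 32.
  x = λ² - 40 - 40 = 1024 - 80 ≡ 41; y = λ·(40 - 41) - 5 ≡ 6. → (41, 6)
2A = (41, 6).
Next 3B:
Repeated addition: build up to 3B.
2B: tangent at (26, 29): λ = (3·26² + 35)/(2·29) ≡ 42/15. 15⁻¹ ≡ 23 (mod 43) since 15·23 = 345 ≡ 1, so λ ≡ 42·23 ≡ 20.
  x = λ² - 26 - 26 = 400 - 52 ≡ 4; y = λ·(26 - 4) - 29 ≡ 24. → (4, 24)
3B: (4, 24) + (26, 29). λ = (29 - 24)/(26 - 4) ≡ 5/22 mod 43. 22⁻¹ ≡ 2 (mod 43), so λ ≡ 10.
  x = λ² - 4 - 26 = 100 - 30 ≡ 27; y = λ·(4 - 27) - 24 ≡ 4. → (27, 4)
3B = (27, 4).
Finally 2A + 3B:
(41, 6) + (27, 4). λ = (4 - 6)/(27 - 41) ≡ 41/29 mod 43. 29⁻¹ ≡ 3 (mod 43), so λ ≡ 37.
  x = λ² - 41 - 27 = 1369 - 68 ≡ 11; y = λ·(41 - 11) - 6 ≡ 29. → (11, 29)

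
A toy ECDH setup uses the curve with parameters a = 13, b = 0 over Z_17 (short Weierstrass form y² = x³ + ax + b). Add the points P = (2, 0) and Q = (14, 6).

(2, 0) + (14, 6). λ = (6 - 0)/(14 - 2) ≡ 6/12 mod 17. 12⁻¹ ≡ 10 (mod 17), so λ ≡ 9.
  x = λ² - 2 - 14 = 81 - 16 ≡ 14; y = λ·(2 - 14) - 0 ≡ 11. → (14, 11)

(14, 11)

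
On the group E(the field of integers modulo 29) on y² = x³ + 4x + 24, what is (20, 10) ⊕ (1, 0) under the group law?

(9, 8)

(20, 10) + (1, 0). λ = (0 - 10)/(1 - 20) ≡ 19/10 mod 29. 10⁻¹ ≡ 3 (mod 29) since 10·3 = 30 ≡ 1, so λ ≡ 28.
  x = λ² - 20 - 1 = 784 - 21 ≡ 9; y = λ·(20 - 9) - 10 ≡ 8. → (9, 8)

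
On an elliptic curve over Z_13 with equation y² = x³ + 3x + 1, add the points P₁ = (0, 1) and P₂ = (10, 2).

(0, 1) + (10, 2). λ = (2 - 1)/(10 - 0) ≡ 1/10 mod 13. 10⁻¹ ≡ 4 (mod 13), so λ ≡ 4.
  x = λ² - 0 - 10 = 16 - 10 ≡ 6; y = λ·(0 - 6) - 1 ≡ 1. → (6, 1)

(6, 1)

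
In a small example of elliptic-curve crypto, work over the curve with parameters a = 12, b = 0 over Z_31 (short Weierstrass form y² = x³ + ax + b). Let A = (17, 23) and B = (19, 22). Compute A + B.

(3, 1)

(17, 23) + (19, 22). λ = (22 - 23)/(19 - 17) ≡ 30/2 mod 31. 2⁻¹ ≡ 16 (mod 31) since 2·16 = 32 ≡ 1, so λ ≡ 15.
  x = λ² - 17 - 19 = 225 - 36 ≡ 3; y = λ·(17 - 3) - 23 ≡ 1. → (3, 1)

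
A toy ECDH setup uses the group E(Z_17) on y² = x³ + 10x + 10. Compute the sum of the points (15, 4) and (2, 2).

(15, 4) + (2, 2). λ = (2 - 4)/(2 - 15) ≡ 15/4 mod 17. 4⁻¹ ≡ 13 (mod 17) since 4·13 = 52 ≡ 1, so λ ≡ 8.
  x = λ² - 15 - 2 = 64 - 17 ≡ 13; y = λ·(15 - 13) - 4 ≡ 12. → (13, 12)

(13, 12)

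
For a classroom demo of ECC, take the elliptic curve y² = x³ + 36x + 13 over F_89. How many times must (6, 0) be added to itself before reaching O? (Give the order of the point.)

2P: (6, 0) + (6, 0): same x and y₁ ≡ -y₂, so the sum is O.
2P = O, so the order is 2.

2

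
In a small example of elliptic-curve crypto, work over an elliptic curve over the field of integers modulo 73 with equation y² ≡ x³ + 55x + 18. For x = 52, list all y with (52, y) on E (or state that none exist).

25, 48

x³ + 55x + 18 = 143486 ≡ 41 (mod 73).
Square roots of 41 mod 73: 25 and 48 (since 25² = 625 ≡ 41).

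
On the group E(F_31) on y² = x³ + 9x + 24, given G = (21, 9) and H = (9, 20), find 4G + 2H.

First 4G:
Double-and-add on 4 = (100)₂. Start with G = (21, 9) for the leading 1-bit.
double: tangent at (21, 9): λ = (3·21² + 9)/(2·9) ≡ 30/18. 18⁻¹ ≡ 19 (mod 31) since 18·19 = 342 ≡ 1, so λ ≡ 30·19 ≡ 12.
  x = λ² - 21 - 21 = 144 - 42 ≡ 9; y = λ·(21 - 9) - 9 ≡ 11. → (9, 11)
double: tangent at (9, 11): λ = (3·9² + 9)/(2·11) ≡ 4/22. 22⁻¹ ≡ 24 (mod 31) since 22·24 = 528 ≡ 1, so λ ≡ 4·24 ≡ 3.
  x = λ² - 9 - 9 = 9 - 18 ≡ 22; y = λ·(9 - 22) - 11 ≡ 12. → (22, 12)
4G = (22, 12).
Next 2H:
Repeated addition: build up to 2H.
2H: tangent at (9, 20): λ = (3·9² + 9)/(2·20) ≡ 4/9. 9⁻¹ ≡ 7 (mod 31), so λ ≡ 4·7 ≡ 28.
  x = λ² - 9 - 9 = 784 - 18 ≡ 22; y = λ·(9 - 22) - 20 ≡ 19. → (22, 19)
2H = (22, 19).
Finally 4G + 2H:
(22, 12) + (22, 19): same x and y₁ ≡ -y₂, so the sum is O.

O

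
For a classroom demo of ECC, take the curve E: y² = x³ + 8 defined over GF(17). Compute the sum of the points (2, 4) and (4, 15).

(2, 4) + (4, 15). λ = (15 - 4)/(4 - 2) ≡ 11/2 mod 17. 2⁻¹ ≡ 9 (mod 17), so λ ≡ 14.
  x = λ² - 2 - 4 = 196 - 6 ≡ 3; y = λ·(2 - 3) - 4 ≡ 16. → (3, 16)

(3, 16)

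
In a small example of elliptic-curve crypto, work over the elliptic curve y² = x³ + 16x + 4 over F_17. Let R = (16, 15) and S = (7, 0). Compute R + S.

(10, 12)

(16, 15) + (7, 0). λ = (0 - 15)/(7 - 16) ≡ 2/8 mod 17. 8⁻¹ ≡ 15 (mod 17), so λ ≡ 13.
  x = λ² - 16 - 7 = 169 - 23 ≡ 10; y = λ·(16 - 10) - 15 ≡ 12. → (10, 12)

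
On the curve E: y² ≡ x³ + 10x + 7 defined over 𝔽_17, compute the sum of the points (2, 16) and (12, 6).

(2, 16) + (12, 6). λ = (6 - 16)/(12 - 2) ≡ 7/10 mod 17. 10⁻¹ ≡ 12 (mod 17) since 10·12 = 120 ≡ 1, so λ ≡ 16.
  x = λ² - 2 - 12 = 256 - 14 ≡ 4; y = λ·(2 - 4) - 16 ≡ 3. → (4, 3)

(4, 3)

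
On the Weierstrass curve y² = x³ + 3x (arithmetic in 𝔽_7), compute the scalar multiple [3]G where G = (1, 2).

(1, 5)

Repeated addition: build up to 3G.
2G: tangent at (1, 2): λ = (3·1² + 3)/(2·2) ≡ 6/4. 4⁻¹ ≡ 2 (mod 7), so λ ≡ 6·2 ≡ 5.
  x = λ² - 1 - 1 = 25 - 2 ≡ 2; y = λ·(1 - 2) - 2 ≡ 0. → (2, 0)
3G: (2, 0) + (1, 2). λ = (2 - 0)/(1 - 2) ≡ 2/6 mod 7. 6⁻¹ ≡ 6 (mod 7), so λ ≡ 5.
  x = λ² - 2 - 1 = 25 - 3 ≡ 1; y = λ·(2 - 1) - 0 ≡ 5. → (1, 5)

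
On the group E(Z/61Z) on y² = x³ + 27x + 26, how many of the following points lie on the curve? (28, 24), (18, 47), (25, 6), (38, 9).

0

(28, 24): 24² ≡ 27, rhs ≡ 42 → off.
(18, 47): 47² ≡ 13, rhs ≡ 0 → off.
(25, 6): 6² ≡ 36, rhs ≡ 39 → off.
(38, 9): 9² ≡ 20, rhs ≡ 48 → off.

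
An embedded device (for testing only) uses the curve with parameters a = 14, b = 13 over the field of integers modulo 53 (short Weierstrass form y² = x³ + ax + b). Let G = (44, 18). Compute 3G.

(34, 19)

Repeated addition: build up to 3G.
2G: tangent at (44, 18): λ = (3·44² + 14)/(2·18) ≡ 45/36. 36⁻¹ ≡ 28 (mod 53), so λ ≡ 45·28 ≡ 41.
  x = λ² - 44 - 44 = 1681 - 88 ≡ 3; y = λ·(44 - 3) - 18 ≡ 20. → (3, 20)
3G: (3, 20) + (44, 18). λ = (18 - 20)/(44 - 3) ≡ 51/41 mod 53. 41⁻¹ ≡ 22 (mod 53) since 41·22 = 902 ≡ 1, so λ ≡ 9.
  x = λ² - 3 - 44 = 81 - 47 ≡ 34; y = λ·(3 - 34) - 20 ≡ 19. → (34, 19)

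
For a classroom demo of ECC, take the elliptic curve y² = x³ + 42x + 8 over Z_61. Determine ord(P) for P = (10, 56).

2P: tangent at (10, 56): λ = (3·10² + 42)/(2·56) ≡ 37/51. 51⁻¹ ≡ 6 (mod 61), so λ ≡ 37·6 ≡ 39.
  x = λ² - 10 - 10 = 1521 - 20 ≡ 37; y = λ·(10 - 37) - 56 ≡ 50. → (37, 50)
3P: (37, 50) + (10, 56). λ = (56 - 50)/(10 - 37) ≡ 6/34 mod 61. 34⁻¹ ≡ 9 (mod 61), so λ ≡ 54.
  x = λ² - 37 - 10 = 2916 - 47 ≡ 2; y = λ·(37 - 2) - 50 ≡ 10. → (2, 10)
4P: (2, 10) + (10, 56). λ = (56 - 10)/(10 - 2) ≡ 46/8 mod 61. 8⁻¹ ≡ 23 (mod 61), so λ ≡ 21.
  x = λ² - 2 - 10 = 441 - 12 ≡ 2; y = λ·(2 - 2) - 10 ≡ 51. → (2, 51)
5P: (2, 51) + (10, 56). λ = (56 - 51)/(10 - 2) ≡ 5/8 mod 61. 8⁻¹ ≡ 23 (mod 61) since 8·23 = 184 ≡ 1, so λ ≡ 54.
  x = λ² - 2 - 10 = 2916 - 12 ≡ 37; y = λ·(2 - 37) - 51 ≡ 11. → (37, 11)
6P: (37, 11) + (10, 56). λ = (56 - 11)/(10 - 37) ≡ 45/34 mod 61. 34⁻¹ ≡ 9 (mod 61), so λ ≡ 39.
  x = λ² - 37 - 10 = 1521 - 47 ≡ 10; y = λ·(37 - 10) - 11 ≡ 5. → (10, 5)
7P: (10, 5) + (10, 56): same x and y₁ ≡ -y₂, so the sum is O.
7P = O, so the order is 7.

7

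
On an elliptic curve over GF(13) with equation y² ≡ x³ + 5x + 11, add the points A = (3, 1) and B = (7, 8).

(3, 1) + (7, 8). λ = (8 - 1)/(7 - 3) ≡ 7/4 mod 13. 4⁻¹ ≡ 10 (mod 13), so λ ≡ 5.
  x = λ² - 3 - 7 = 25 - 10 ≡ 2; y = λ·(3 - 2) - 1 ≡ 4. → (2, 4)

(2, 4)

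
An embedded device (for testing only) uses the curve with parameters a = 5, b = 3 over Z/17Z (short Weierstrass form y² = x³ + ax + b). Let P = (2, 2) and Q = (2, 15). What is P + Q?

The two points share x = 2 and their y-coordinates satisfy 2 + 15 ≡ 0 (mod 17), so they are inverses. Their sum is ∞.

O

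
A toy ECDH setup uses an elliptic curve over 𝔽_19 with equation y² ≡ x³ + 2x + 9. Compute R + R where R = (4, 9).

tangent at (4, 9): λ = (3·4² + 2)/(2·9) ≡ 12/18. 18⁻¹ ≡ 18 (mod 19) since 18·18 = 324 ≡ 1, so λ ≡ 12·18 ≡ 7.
  x = λ² - 4 - 4 = 49 - 8 ≡ 3; y = λ·(4 - 3) - 9 ≡ 17. → (3, 17)

(3, 17)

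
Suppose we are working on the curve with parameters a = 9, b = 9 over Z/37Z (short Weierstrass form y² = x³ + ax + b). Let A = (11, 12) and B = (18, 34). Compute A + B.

(11, 12) + (18, 34). λ = (34 - 12)/(18 - 11) ≡ 22/7 mod 37. 7⁻¹ ≡ 16 (mod 37), so λ ≡ 19.
  x = λ² - 11 - 18 = 361 - 29 ≡ 36; y = λ·(11 - 36) - 12 ≡ 31. → (36, 31)

(36, 31)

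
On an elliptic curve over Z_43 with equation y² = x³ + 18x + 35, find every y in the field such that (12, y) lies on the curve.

x³ + 18x + 35 = 1979 ≡ 1 (mod 43).
Square roots of 1 mod 43: 1 and 42 (since 1² = 1 ≡ 1).

1, 42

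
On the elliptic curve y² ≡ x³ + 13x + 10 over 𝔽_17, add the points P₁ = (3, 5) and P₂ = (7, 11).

(3, 5) + (7, 11). λ = (11 - 5)/(7 - 3) ≡ 6/4 mod 17. 4⁻¹ ≡ 13 (mod 17) since 4·13 = 52 ≡ 1, so λ ≡ 10.
  x = λ² - 3 - 7 = 100 - 10 ≡ 5; y = λ·(3 - 5) - 5 ≡ 9. → (5, 9)

(5, 9)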